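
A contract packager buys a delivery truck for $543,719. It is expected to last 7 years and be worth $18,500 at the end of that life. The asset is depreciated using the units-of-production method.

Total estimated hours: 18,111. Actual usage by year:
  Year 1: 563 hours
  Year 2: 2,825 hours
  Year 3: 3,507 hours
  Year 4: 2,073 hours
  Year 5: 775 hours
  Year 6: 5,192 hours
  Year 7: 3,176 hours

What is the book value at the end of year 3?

Depreciable base = $543,719 − $18,500 = $525,219.
Rate = $525,219 / 18,111 hours = $29 per hour.
Year 1: 563 × $29 = $16,327. Book value $527,392.
Year 2: 2,825 × $29 = $81,925. Book value $445,467.
Year 3: 3,507 × $29 = $101,703. Book value $343,764.

$343,764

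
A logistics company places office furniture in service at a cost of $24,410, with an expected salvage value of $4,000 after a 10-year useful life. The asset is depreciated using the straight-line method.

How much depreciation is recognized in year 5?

$2,041

Depreciable base = $24,410 − $4,000 = $20,410.
Annual expense = $20,410 / 10 = $2,041.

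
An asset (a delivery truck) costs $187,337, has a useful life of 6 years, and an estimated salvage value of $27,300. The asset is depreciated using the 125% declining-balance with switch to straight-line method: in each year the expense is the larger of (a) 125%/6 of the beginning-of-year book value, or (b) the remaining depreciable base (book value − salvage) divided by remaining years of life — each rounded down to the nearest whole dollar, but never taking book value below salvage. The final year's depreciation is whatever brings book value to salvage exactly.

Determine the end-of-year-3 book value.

$92,952

Depreciable base = $187,337 − $27,300 = $160,037.
Year 1: DB = ⌊$187,337 × 125%/6⌋ = $39,028; SL = ⌊$160,037/6⌋ = $26,672 → take DB $39,028. Book value $148,309.
Year 2: DB = ⌊$148,309 × 125%/6⌋ = $30,897; SL = ⌊$121,009/5⌋ = $24,201 → take DB $30,897. Book value $117,412.
Year 3: DB = ⌊$117,412 × 125%/6⌋ = $24,460; SL = ⌊$90,112/4⌋ = $22,528 → take DB $24,460. Book value $92,952.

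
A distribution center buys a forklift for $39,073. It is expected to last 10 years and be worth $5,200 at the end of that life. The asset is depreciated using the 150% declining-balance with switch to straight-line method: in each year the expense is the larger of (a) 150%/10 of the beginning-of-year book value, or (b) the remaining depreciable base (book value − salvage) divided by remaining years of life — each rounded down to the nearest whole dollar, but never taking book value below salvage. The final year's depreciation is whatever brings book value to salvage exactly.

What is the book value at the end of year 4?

$20,399

Depreciable base = $39,073 − $5,200 = $33,873.
Year 1: DB = ⌊$39,073 × 150%/10⌋ = $5,860; SL = ⌊$33,873/10⌋ = $3,387 → take DB $5,860. Book value $33,213.
Year 2: DB = ⌊$33,213 × 150%/10⌋ = $4,981; SL = ⌊$28,013/9⌋ = $3,112 → take DB $4,981. Book value $28,232.
Year 3: DB = ⌊$28,232 × 150%/10⌋ = $4,234; SL = ⌊$23,032/8⌋ = $2,879 → take DB $4,234. Book value $23,998.
Year 4: DB = ⌊$23,998 × 150%/10⌋ = $3,599; SL = ⌊$18,798/7⌋ = $2,685 → take DB $3,599. Book value $20,399.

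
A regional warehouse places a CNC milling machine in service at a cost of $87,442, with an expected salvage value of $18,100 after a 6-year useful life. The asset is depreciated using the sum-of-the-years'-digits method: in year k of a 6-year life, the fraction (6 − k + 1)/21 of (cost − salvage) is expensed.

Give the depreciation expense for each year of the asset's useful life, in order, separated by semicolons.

$19,812; $16,510; $13,208; $9,906; $6,604; $3,302

Depreciable base = $87,442 − $18,100 = $69,342.
Sum of the years' digits = 6+5+4+3+2+1 = 21.
Year 1: $69,342 × 6/21 = $19,812. Book value $67,630.
Year 2: $69,342 × 5/21 = $16,510. Book value $51,120.
Year 3: $69,342 × 4/21 = $13,208. Book value $37,912.
Year 4: $69,342 × 3/21 = $9,906. Book value $28,006.
Year 5: $69,342 × 2/21 = $6,604. Book value $21,402.
Year 6: $69,342 × 1/21 = $3,302. Book value $18,100.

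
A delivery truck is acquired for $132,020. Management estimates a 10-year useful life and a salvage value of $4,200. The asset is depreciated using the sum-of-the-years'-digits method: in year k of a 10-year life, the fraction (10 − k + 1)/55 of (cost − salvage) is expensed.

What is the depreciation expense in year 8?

Depreciable base = $132,020 − $4,200 = $127,820.
Sum of the years' digits = 10+9+8+7+6+5+4+3+2+1 = 55.
Year 1: $127,820 × 10/55 = $23,240. Book value $108,780.
Year 2: $127,820 × 9/55 = $20,916. Book value $87,864.
Year 3: $127,820 × 8/55 = $18,592. Book value $69,272.
Year 4: $127,820 × 7/55 = $16,268. Book value $53,004.
Year 5: $127,820 × 6/55 = $13,944. Book value $39,060.
Year 6: $127,820 × 5/55 = $11,620. Book value $27,440.
Year 7: $127,820 × 4/55 = $9,296. Book value $18,144.
Year 8: $127,820 × 3/55 = $6,972. Book value $11,172.

$6,972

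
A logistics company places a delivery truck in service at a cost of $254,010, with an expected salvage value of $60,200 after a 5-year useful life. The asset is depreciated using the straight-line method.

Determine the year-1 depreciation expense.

Depreciable base = $254,010 − $60,200 = $193,810.
Annual expense = $193,810 / 5 = $38,762.

$38,762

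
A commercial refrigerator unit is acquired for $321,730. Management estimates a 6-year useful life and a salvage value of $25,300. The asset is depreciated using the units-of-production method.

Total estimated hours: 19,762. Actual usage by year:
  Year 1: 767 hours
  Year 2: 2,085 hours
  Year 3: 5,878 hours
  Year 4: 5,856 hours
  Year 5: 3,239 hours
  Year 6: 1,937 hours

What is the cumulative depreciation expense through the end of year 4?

Depreciable base = $321,730 − $25,300 = $296,430.
Rate = $296,430 / 19,762 hours = $15 per hour.
Year 1: 767 × $15 = $11,505. Book value $310,225.
Year 2: 2,085 × $15 = $31,275. Book value $278,950.
Year 3: 5,878 × $15 = $88,170. Book value $190,780.
Year 4: 5,856 × $15 = $87,840. Book value $102,940.
Accumulated through year 4 = $321,730 − $102,940 = $218,790.

$218,790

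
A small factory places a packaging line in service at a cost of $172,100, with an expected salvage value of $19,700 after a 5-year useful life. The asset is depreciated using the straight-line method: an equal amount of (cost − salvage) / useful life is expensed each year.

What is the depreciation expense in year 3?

Depreciable base = $172,100 − $19,700 = $152,400.
Annual expense = $152,400 / 5 = $30,480.

$30,480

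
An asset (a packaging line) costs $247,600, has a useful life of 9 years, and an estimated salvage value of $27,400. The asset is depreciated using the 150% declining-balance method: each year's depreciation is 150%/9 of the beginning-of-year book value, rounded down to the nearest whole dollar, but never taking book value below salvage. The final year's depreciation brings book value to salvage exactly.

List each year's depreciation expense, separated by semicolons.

Depreciable base = $247,600 − $27,400 = $220,200.
Year 1: ⌊$247,600 × 150%/9⌋ = $41,266. Book value $206,334.
Year 2: ⌊$206,334 × 150%/9⌋ = $34,389. Book value $171,945.
Year 3: ⌊$171,945 × 150%/9⌋ = $28,657. Book value $143,288.
Year 4: ⌊$143,288 × 150%/9⌋ = $23,881. Book value $119,407.
Year 5: ⌊$119,407 × 150%/9⌋ = $19,901. Book value $99,506.
Year 6: ⌊$99,506 × 150%/9⌋ = $16,584. Book value $82,922.
Year 7: ⌊$82,922 × 150%/9⌋ = $13,820. Book value $69,102.
Year 8: ⌊$69,102 × 150%/9⌋ = $11,517. Book value $57,585.
Year 9 (final): $57,585 − $27,400 = $30,185. Book value $27,400.

$41,266; $34,389; $28,657; $23,881; $19,901; $16,584; $13,820; $11,517; $30,185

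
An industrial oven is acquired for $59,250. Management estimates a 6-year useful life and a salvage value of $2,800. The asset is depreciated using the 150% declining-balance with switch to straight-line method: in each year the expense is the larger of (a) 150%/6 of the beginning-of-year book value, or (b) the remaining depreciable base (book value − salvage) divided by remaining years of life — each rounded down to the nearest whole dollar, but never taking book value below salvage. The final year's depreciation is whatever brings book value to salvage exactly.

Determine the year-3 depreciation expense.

$8,332

Depreciable base = $59,250 − $2,800 = $56,450.
Year 1: DB = ⌊$59,250 × 150%/6⌋ = $14,812; SL = ⌊$56,450/6⌋ = $9,408 → take DB $14,812. Book value $44,438.
Year 2: DB = ⌊$44,438 × 150%/6⌋ = $11,109; SL = ⌊$41,638/5⌋ = $8,327 → take DB $11,109. Book value $33,329.
Year 3: DB = ⌊$33,329 × 150%/6⌋ = $8,332; SL = ⌊$30,529/4⌋ = $7,632 → take DB $8,332. Book value $24,997.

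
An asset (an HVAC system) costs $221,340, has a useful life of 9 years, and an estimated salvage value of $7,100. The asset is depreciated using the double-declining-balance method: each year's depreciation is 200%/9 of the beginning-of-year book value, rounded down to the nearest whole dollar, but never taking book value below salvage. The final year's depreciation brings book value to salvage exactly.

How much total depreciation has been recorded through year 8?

$191,697

Depreciable base = $221,340 − $7,100 = $214,240.
Year 1: ⌊$221,340 × 200%/9⌋ = $49,186. Book value $172,154.
Year 2: ⌊$172,154 × 200%/9⌋ = $38,256. Book value $133,898.
Year 3: ⌊$133,898 × 200%/9⌋ = $29,755. Book value $104,143.
Year 4: ⌊$104,143 × 200%/9⌋ = $23,142. Book value $81,001.
Year 5: ⌊$81,001 × 200%/9⌋ = $18,000. Book value $63,001.
Year 6: ⌊$63,001 × 200%/9⌋ = $14,000. Book value $49,001.
Year 7: ⌊$49,001 × 200%/9⌋ = $10,889. Book value $38,112.
Year 8: ⌊$38,112 × 200%/9⌋ = $8,469. Book value $29,643.
Accumulated through year 8 = $221,340 − $29,643 = $191,697.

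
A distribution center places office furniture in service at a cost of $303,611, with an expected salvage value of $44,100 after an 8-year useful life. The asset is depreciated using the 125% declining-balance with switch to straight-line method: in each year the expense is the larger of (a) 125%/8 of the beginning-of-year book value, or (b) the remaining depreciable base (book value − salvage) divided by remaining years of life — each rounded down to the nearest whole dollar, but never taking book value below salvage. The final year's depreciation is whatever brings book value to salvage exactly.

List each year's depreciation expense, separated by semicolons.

$47,439; $40,026; $33,772; $28,495; $27,444; $27,445; $27,445; $27,445

Depreciable base = $303,611 − $44,100 = $259,511.
Year 1: DB = ⌊$303,611 × 125%/8⌋ = $47,439; SL = ⌊$259,511/8⌋ = $32,438 → take DB $47,439. Book value $256,172.
Year 2: DB = ⌊$256,172 × 125%/8⌋ = $40,026; SL = ⌊$212,072/7⌋ = $30,296 → take DB $40,026. Book value $216,146.
Year 3: DB = ⌊$216,146 × 125%/8⌋ = $33,772; SL = ⌊$172,046/6⌋ = $28,674 → take DB $33,772. Book value $182,374.
Year 4: DB = ⌊$182,374 × 125%/8⌋ = $28,495; SL = ⌊$138,274/5⌋ = $27,654 → take DB $28,495. Book value $153,879.
Year 5: DB = ⌊$153,879 × 125%/8⌋ = $24,043; SL = ⌊$109,779/4⌋ = $27,444 → take SL $27,444. Book value $126,435.
Year 6: DB = ⌊$126,435 × 125%/8⌋ = $19,755; SL = ⌊$82,335/3⌋ = $27,445 → take SL $27,445. Book value $98,990.
Year 7: DB = ⌊$98,990 × 125%/8⌋ = $15,467; SL = ⌊$54,890/2⌋ = $27,445 → take SL $27,445. Book value $71,545.
Year 8 (final): $71,545 − $44,100 = $27,445. Book value $44,100.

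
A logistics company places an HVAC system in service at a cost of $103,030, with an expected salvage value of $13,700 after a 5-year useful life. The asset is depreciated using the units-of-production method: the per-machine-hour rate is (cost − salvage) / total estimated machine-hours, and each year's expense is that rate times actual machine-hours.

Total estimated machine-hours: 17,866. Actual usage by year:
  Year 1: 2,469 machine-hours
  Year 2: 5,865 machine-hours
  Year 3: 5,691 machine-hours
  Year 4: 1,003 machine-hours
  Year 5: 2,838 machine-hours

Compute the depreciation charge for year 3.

$28,455

Depreciable base = $103,030 − $13,700 = $89,330.
Rate = $89,330 / 17,866 machine-hours = $5 per machine-hour.
Year 1: 2,469 × $5 = $12,345. Book value $90,685.
Year 2: 5,865 × $5 = $29,325. Book value $61,360.
Year 3: 5,691 × $5 = $28,455. Book value $32,905.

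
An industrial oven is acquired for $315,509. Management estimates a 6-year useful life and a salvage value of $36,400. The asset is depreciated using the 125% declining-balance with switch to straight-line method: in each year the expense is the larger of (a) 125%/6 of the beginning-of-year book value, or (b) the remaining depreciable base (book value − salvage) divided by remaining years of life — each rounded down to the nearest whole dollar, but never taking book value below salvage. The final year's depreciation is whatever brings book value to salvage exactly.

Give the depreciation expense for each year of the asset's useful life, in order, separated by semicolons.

$65,731; $52,037; $41,196; $40,048; $40,048; $40,049

Depreciable base = $315,509 − $36,400 = $279,109.
Year 1: DB = ⌊$315,509 × 125%/6⌋ = $65,731; SL = ⌊$279,109/6⌋ = $46,518 → take DB $65,731. Book value $249,778.
Year 2: DB = ⌊$249,778 × 125%/6⌋ = $52,037; SL = ⌊$213,378/5⌋ = $42,675 → take DB $52,037. Book value $197,741.
Year 3: DB = ⌊$197,741 × 125%/6⌋ = $41,196; SL = ⌊$161,341/4⌋ = $40,335 → take DB $41,196. Book value $156,545.
Year 4: DB = ⌊$156,545 × 125%/6⌋ = $32,613; SL = ⌊$120,145/3⌋ = $40,048 → take SL $40,048. Book value $116,497.
Year 5: DB = ⌊$116,497 × 125%/6⌋ = $24,270; SL = ⌊$80,097/2⌋ = $40,048 → take SL $40,048. Book value $76,449.
Year 6 (final): $76,449 − $36,400 = $40,049. Book value $36,400.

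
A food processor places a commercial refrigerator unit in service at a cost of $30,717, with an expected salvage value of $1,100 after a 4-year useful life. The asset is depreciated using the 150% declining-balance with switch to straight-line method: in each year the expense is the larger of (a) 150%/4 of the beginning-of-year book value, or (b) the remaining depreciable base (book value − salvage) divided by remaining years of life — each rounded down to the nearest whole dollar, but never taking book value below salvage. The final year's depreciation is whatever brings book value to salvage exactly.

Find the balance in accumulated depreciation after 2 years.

Depreciable base = $30,717 − $1,100 = $29,617.
Year 1: DB = ⌊$30,717 × 150%/4⌋ = $11,518; SL = ⌊$29,617/4⌋ = $7,404 → take DB $11,518. Book value $19,199.
Year 2: DB = ⌊$19,199 × 150%/4⌋ = $7,199; SL = ⌊$18,099/3⌋ = $6,033 → take DB $7,199. Book value $12,000.
Accumulated through year 2 = $30,717 − $12,000 = $18,717.

$18,717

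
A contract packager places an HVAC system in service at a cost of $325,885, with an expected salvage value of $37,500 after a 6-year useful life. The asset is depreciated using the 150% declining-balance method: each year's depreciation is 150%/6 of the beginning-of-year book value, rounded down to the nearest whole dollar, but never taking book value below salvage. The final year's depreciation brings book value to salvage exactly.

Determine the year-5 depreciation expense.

$25,778

Depreciable base = $325,885 − $37,500 = $288,385.
Year 1: ⌊$325,885 × 150%/6⌋ = $81,471. Book value $244,414.
Year 2: ⌊$244,414 × 150%/6⌋ = $61,103. Book value $183,311.
Year 3: ⌊$183,311 × 150%/6⌋ = $45,827. Book value $137,484.
Year 4: ⌊$137,484 × 150%/6⌋ = $34,371. Book value $103,113.
Year 5: ⌊$103,113 × 150%/6⌋ = $25,778. Book value $77,335.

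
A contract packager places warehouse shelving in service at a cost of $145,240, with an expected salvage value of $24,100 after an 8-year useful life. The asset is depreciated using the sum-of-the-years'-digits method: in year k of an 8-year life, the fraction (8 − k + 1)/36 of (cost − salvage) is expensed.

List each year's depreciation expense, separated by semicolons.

$26,920; $23,555; $20,190; $16,825; $13,460; $10,095; $6,730; $3,365

Depreciable base = $145,240 − $24,100 = $121,140.
Sum of the years' digits = 8+7+6+5+4+3+2+1 = 36.
Year 1: $121,140 × 8/36 = $26,920. Book value $118,320.
Year 2: $121,140 × 7/36 = $23,555. Book value $94,765.
Year 3: $121,140 × 6/36 = $20,190. Book value $74,575.
Year 4: $121,140 × 5/36 = $16,825. Book value $57,750.
Year 5: $121,140 × 4/36 = $13,460. Book value $44,290.
Year 6: $121,140 × 3/36 = $10,095. Book value $34,195.
Year 7: $121,140 × 2/36 = $6,730. Book value $27,465.
Year 8: $121,140 × 1/36 = $3,365. Book value $24,100.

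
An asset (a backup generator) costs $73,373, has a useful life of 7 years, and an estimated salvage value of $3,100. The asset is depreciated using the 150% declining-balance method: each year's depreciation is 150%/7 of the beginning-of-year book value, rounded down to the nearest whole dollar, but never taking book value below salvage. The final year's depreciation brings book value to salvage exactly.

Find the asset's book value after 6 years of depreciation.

Depreciable base = $73,373 − $3,100 = $70,273.
Year 1: ⌊$73,373 × 150%/7⌋ = $15,722. Book value $57,651.
Year 2: ⌊$57,651 × 150%/7⌋ = $12,353. Book value $45,298.
Year 3: ⌊$45,298 × 150%/7⌋ = $9,706. Book value $35,592.
Year 4: ⌊$35,592 × 150%/7⌋ = $7,626. Book value $27,966.
Year 5: ⌊$27,966 × 150%/7⌋ = $5,992. Book value $21,974.
Year 6: ⌊$21,974 × 150%/7⌋ = $4,708. Book value $17,266.

$17,266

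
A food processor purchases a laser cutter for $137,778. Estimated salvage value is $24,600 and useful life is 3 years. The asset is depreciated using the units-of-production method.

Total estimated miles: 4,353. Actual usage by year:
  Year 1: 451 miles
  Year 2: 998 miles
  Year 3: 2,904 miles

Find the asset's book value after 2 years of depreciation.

$100,104

Depreciable base = $137,778 − $24,600 = $113,178.
Rate = $113,178 / 4,353 miles = $26 per mile.
Year 1: 451 × $26 = $11,726. Book value $126,052.
Year 2: 998 × $26 = $25,948. Book value $100,104.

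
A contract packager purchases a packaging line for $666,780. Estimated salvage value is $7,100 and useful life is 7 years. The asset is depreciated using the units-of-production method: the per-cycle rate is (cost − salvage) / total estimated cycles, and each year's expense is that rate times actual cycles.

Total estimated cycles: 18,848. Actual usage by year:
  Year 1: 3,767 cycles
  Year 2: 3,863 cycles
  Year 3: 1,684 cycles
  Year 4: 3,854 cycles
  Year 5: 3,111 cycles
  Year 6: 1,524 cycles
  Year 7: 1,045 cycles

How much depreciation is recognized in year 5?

Depreciable base = $666,780 − $7,100 = $659,680.
Rate = $659,680 / 18,848 cycles = $35 per cycle.
Year 1: 3,767 × $35 = $131,845. Book value $534,935.
Year 2: 3,863 × $35 = $135,205. Book value $399,730.
Year 3: 1,684 × $35 = $58,940. Book value $340,790.
Year 4: 3,854 × $35 = $134,890. Book value $205,900.
Year 5: 3,111 × $35 = $108,885. Book value $97,015.

$108,885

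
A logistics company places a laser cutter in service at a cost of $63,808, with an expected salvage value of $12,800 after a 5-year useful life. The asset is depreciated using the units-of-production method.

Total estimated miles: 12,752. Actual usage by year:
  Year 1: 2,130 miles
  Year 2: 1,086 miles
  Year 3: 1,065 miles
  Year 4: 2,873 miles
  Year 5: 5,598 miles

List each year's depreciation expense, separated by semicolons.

Depreciable base = $63,808 − $12,800 = $51,008.
Rate = $51,008 / 12,752 miles = $4 per mile.
Year 1: 2,130 × $4 = $8,520. Book value $55,288.
Year 2: 1,086 × $4 = $4,344. Book value $50,944.
Year 3: 1,065 × $4 = $4,260. Book value $46,684.
Year 4: 2,873 × $4 = $11,492. Book value $35,192.
Year 5: 5,598 × $4 = $22,392. Book value $12,800.

$8,520; $4,344; $4,260; $11,492; $22,392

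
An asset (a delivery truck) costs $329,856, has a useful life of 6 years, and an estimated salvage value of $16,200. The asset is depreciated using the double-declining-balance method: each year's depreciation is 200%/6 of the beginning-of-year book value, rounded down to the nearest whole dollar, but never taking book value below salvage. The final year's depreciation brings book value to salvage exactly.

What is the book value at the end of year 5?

$43,439

Depreciable base = $329,856 − $16,200 = $313,656.
Year 1: ⌊$329,856 × 200%/6⌋ = $109,952. Book value $219,904.
Year 2: ⌊$219,904 × 200%/6⌋ = $73,301. Book value $146,603.
Year 3: ⌊$146,603 × 200%/6⌋ = $48,867. Book value $97,736.
Year 4: ⌊$97,736 × 200%/6⌋ = $32,578. Book value $65,158.
Year 5: ⌊$65,158 × 200%/6⌋ = $21,719. Book value $43,439.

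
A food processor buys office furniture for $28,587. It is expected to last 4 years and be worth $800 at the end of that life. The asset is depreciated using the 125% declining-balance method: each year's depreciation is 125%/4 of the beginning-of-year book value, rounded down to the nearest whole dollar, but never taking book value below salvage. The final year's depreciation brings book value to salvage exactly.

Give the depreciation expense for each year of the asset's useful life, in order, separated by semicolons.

$8,933; $6,141; $4,222; $8,491

Depreciable base = $28,587 − $800 = $27,787.
Year 1: ⌊$28,587 × 125%/4⌋ = $8,933. Book value $19,654.
Year 2: ⌊$19,654 × 125%/4⌋ = $6,141. Book value $13,513.
Year 3: ⌊$13,513 × 125%/4⌋ = $4,222. Book value $9,291.
Year 4 (final): $9,291 − $800 = $8,491. Book value $800.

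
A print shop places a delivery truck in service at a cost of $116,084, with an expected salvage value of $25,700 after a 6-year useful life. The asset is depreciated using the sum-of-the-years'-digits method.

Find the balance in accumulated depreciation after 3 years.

$64,560

Depreciable base = $116,084 − $25,700 = $90,384.
Sum of the years' digits = 6+5+4+3+2+1 = 21.
Year 1: $90,384 × 6/21 = $25,824. Book value $90,260.
Year 2: $90,384 × 5/21 = $21,520. Book value $68,740.
Year 3: $90,384 × 4/21 = $17,216. Book value $51,524.
Accumulated through year 3 = $116,084 − $51,524 = $64,560.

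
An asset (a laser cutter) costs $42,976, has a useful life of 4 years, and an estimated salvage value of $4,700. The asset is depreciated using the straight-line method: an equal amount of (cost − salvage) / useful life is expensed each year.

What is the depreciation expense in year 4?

$9,569

Depreciable base = $42,976 − $4,700 = $38,276.
Annual expense = $38,276 / 4 = $9,569.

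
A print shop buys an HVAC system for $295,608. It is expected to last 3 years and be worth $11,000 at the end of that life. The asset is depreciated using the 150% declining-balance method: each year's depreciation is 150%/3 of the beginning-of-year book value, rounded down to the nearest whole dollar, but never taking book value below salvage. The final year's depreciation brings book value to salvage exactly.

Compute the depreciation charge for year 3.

$62,902

Depreciable base = $295,608 − $11,000 = $284,608.
Year 1: ⌊$295,608 × 150%/3⌋ = $147,804. Book value $147,804.
Year 2: ⌊$147,804 × 150%/3⌋ = $73,902. Book value $73,902.
Year 3 (final): $73,902 − $11,000 = $62,902. Book value $11,000.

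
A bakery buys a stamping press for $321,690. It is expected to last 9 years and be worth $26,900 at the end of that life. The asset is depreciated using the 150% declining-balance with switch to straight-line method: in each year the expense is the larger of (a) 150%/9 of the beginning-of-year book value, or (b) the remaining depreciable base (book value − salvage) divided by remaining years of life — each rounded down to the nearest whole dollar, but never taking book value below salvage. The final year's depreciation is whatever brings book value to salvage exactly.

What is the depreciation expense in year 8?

Depreciable base = $321,690 − $26,900 = $294,790.
Year 1: DB = ⌊$321,690 × 150%/9⌋ = $53,615; SL = ⌊$294,790/9⌋ = $32,754 → take DB $53,615. Book value $268,075.
Year 2: DB = ⌊$268,075 × 150%/9⌋ = $44,679; SL = ⌊$241,175/8⌋ = $30,146 → take DB $44,679. Book value $223,396.
Year 3: DB = ⌊$223,396 × 150%/9⌋ = $37,232; SL = ⌊$196,496/7⌋ = $28,070 → take DB $37,232. Book value $186,164.
Year 4: DB = ⌊$186,164 × 150%/9⌋ = $31,027; SL = ⌊$159,264/6⌋ = $26,544 → take DB $31,027. Book value $155,137.
Year 5: DB = ⌊$155,137 × 150%/9⌋ = $25,856; SL = ⌊$128,237/5⌋ = $25,647 → take DB $25,856. Book value $129,281.
Year 6: DB = ⌊$129,281 × 150%/9⌋ = $21,546; SL = ⌊$102,381/4⌋ = $25,595 → take SL $25,595. Book value $103,686.
Year 7: DB = ⌊$103,686 × 150%/9⌋ = $17,281; SL = ⌊$76,786/3⌋ = $25,595 → take SL $25,595. Book value $78,091.
Year 8: DB = ⌊$78,091 × 150%/9⌋ = $13,015; SL = ⌊$51,191/2⌋ = $25,595 → take SL $25,595. Book value $52,496.

$25,595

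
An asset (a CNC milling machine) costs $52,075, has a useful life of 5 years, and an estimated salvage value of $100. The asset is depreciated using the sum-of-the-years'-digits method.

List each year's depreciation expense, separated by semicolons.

$17,325; $13,860; $10,395; $6,930; $3,465

Depreciable base = $52,075 − $100 = $51,975.
Sum of the years' digits = 5+4+3+2+1 = 15.
Year 1: $51,975 × 5/15 = $17,325. Book value $34,750.
Year 2: $51,975 × 4/15 = $13,860. Book value $20,890.
Year 3: $51,975 × 3/15 = $10,395. Book value $10,495.
Year 4: $51,975 × 2/15 = $6,930. Book value $3,565.
Year 5: $51,975 × 1/15 = $3,465. Book value $100.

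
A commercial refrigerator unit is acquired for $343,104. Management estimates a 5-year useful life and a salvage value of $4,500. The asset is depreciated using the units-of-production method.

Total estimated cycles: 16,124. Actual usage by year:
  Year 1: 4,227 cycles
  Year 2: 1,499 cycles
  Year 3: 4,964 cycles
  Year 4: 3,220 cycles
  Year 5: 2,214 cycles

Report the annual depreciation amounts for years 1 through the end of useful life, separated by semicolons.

$88,767; $31,479; $104,244; $67,620; $46,494

Depreciable base = $343,104 − $4,500 = $338,604.
Rate = $338,604 / 16,124 cycles = $21 per cycle.
Year 1: 4,227 × $21 = $88,767. Book value $254,337.
Year 2: 1,499 × $21 = $31,479. Book value $222,858.
Year 3: 4,964 × $21 = $104,244. Book value $118,614.
Year 4: 3,220 × $21 = $67,620. Book value $50,994.
Year 5: 2,214 × $21 = $46,494. Book value $4,500.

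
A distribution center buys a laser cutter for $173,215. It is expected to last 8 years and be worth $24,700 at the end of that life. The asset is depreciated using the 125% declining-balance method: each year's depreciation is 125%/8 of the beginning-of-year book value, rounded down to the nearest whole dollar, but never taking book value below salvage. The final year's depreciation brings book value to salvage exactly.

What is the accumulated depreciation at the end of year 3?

Depreciable base = $173,215 − $24,700 = $148,515.
Year 1: ⌊$173,215 × 125%/8⌋ = $27,064. Book value $146,151.
Year 2: ⌊$146,151 × 125%/8⌋ = $22,836. Book value $123,315.
Year 3: ⌊$123,315 × 125%/8⌋ = $19,267. Book value $104,048.
Accumulated through year 3 = $173,215 − $104,048 = $69,167.

$69,167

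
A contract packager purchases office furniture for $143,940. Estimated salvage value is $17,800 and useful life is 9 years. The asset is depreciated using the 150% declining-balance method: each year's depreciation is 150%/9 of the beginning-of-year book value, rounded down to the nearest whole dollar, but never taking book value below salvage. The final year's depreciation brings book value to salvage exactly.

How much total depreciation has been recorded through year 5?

$86,092

Depreciable base = $143,940 − $17,800 = $126,140.
Year 1: ⌊$143,940 × 150%/9⌋ = $23,990. Book value $119,950.
Year 2: ⌊$119,950 × 150%/9⌋ = $19,991. Book value $99,959.
Year 3: ⌊$99,959 × 150%/9⌋ = $16,659. Book value $83,300.
Year 4: ⌊$83,300 × 150%/9⌋ = $13,883. Book value $69,417.
Year 5: ⌊$69,417 × 150%/9⌋ = $11,569. Book value $57,848.
Accumulated through year 5 = $143,940 − $57,848 = $86,092.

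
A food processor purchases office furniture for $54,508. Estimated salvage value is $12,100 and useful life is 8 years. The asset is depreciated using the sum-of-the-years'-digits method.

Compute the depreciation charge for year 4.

Depreciable base = $54,508 − $12,100 = $42,408.
Sum of the years' digits = 8+7+6+5+4+3+2+1 = 36.
Year 1: $42,408 × 8/36 = $9,424. Book value $45,084.
Year 2: $42,408 × 7/36 = $8,246. Book value $36,838.
Year 3: $42,408 × 6/36 = $7,068. Book value $29,770.
Year 4: $42,408 × 5/36 = $5,890. Book value $23,880.

$5,890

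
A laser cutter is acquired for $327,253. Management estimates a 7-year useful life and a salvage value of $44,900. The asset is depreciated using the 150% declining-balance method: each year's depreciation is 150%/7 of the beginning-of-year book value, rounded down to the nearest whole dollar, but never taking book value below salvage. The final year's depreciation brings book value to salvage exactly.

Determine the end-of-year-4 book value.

Depreciable base = $327,253 − $44,900 = $282,353.
Year 1: ⌊$327,253 × 150%/7⌋ = $70,125. Book value $257,128.
Year 2: ⌊$257,128 × 150%/7⌋ = $55,098. Book value $202,030.
Year 3: ⌊$202,030 × 150%/7⌋ = $43,292. Book value $158,738.
Year 4: ⌊$158,738 × 150%/7⌋ = $34,015. Book value $124,723.

$124,723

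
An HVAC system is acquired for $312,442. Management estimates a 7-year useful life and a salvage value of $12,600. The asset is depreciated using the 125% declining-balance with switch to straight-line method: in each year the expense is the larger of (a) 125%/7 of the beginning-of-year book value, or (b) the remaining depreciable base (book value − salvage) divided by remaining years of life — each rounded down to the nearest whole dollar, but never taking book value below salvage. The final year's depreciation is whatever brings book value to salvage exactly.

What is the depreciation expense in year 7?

Depreciable base = $312,442 − $12,600 = $299,842.
Year 1: DB = ⌊$312,442 × 125%/7⌋ = $55,793; SL = ⌊$299,842/7⌋ = $42,834 → take DB $55,793. Book value $256,649.
Year 2: DB = ⌊$256,649 × 125%/7⌋ = $45,830; SL = ⌊$244,049/6⌋ = $40,674 → take DB $45,830. Book value $210,819.
Year 3: DB = ⌊$210,819 × 125%/7⌋ = $37,646; SL = ⌊$198,219/5⌋ = $39,643 → take SL $39,643. Book value $171,176.
Year 4: DB = ⌊$171,176 × 125%/7⌋ = $30,567; SL = ⌊$158,576/4⌋ = $39,644 → take SL $39,644. Book value $131,532.
Year 5: DB = ⌊$131,532 × 125%/7⌋ = $23,487; SL = ⌊$118,932/3⌋ = $39,644 → take SL $39,644. Book value $91,888.
Year 6: DB = ⌊$91,888 × 125%/7⌋ = $16,408; SL = ⌊$79,288/2⌋ = $39,644 → take SL $39,644. Book value $52,244.
Year 7 (final): $52,244 − $12,600 = $39,644. Book value $12,600.

$39,644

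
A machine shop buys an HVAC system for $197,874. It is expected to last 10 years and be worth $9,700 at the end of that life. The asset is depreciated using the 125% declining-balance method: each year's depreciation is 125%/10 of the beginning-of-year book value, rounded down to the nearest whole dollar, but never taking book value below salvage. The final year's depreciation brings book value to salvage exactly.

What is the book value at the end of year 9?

$59,495

Depreciable base = $197,874 − $9,700 = $188,174.
Year 1: ⌊$197,874 × 125%/10⌋ = $24,734. Book value $173,140.
Year 2: ⌊$173,140 × 125%/10⌋ = $21,642. Book value $151,498.
Year 3: ⌊$151,498 × 125%/10⌋ = $18,937. Book value $132,561.
Year 4: ⌊$132,561 × 125%/10⌋ = $16,570. Book value $115,991.
Year 5: ⌊$115,991 × 125%/10⌋ = $14,498. Book value $101,493.
Year 6: ⌊$101,493 × 125%/10⌋ = $12,686. Book value $88,807.
Year 7: ⌊$88,807 × 125%/10⌋ = $11,100. Book value $77,707.
Year 8: ⌊$77,707 × 125%/10⌋ = $9,713. Book value $67,994.
Year 9: ⌊$67,994 × 125%/10⌋ = $8,499. Book value $59,495.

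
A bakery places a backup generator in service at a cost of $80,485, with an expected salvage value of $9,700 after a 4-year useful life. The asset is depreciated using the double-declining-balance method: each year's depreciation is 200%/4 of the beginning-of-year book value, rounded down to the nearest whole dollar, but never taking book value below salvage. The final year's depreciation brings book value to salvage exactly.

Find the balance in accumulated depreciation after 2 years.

$60,363

Depreciable base = $80,485 − $9,700 = $70,785.
Year 1: ⌊$80,485 × 200%/4⌋ = $40,242. Book value $40,243.
Year 2: ⌊$40,243 × 200%/4⌋ = $20,121. Book value $20,122.
Accumulated through year 2 = $80,485 − $20,122 = $60,363.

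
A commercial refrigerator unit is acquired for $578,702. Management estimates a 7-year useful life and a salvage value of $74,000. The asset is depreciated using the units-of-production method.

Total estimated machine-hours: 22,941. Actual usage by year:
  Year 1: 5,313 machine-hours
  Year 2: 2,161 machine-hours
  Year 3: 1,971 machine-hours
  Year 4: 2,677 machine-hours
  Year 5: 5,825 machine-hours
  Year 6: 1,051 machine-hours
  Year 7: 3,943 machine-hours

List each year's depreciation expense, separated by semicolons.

$116,886; $47,542; $43,362; $58,894; $128,150; $23,122; $86,746

Depreciable base = $578,702 − $74,000 = $504,702.
Rate = $504,702 / 22,941 machine-hours = $22 per machine-hour.
Year 1: 5,313 × $22 = $116,886. Book value $461,816.
Year 2: 2,161 × $22 = $47,542. Book value $414,274.
Year 3: 1,971 × $22 = $43,362. Book value $370,912.
Year 4: 2,677 × $22 = $58,894. Book value $312,018.
Year 5: 5,825 × $22 = $128,150. Book value $183,868.
Year 6: 1,051 × $22 = $23,122. Book value $160,746.
Year 7: 3,943 × $22 = $86,746. Book value $74,000.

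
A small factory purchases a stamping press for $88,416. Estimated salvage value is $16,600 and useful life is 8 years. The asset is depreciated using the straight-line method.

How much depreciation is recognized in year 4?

$8,977

Depreciable base = $88,416 − $16,600 = $71,816.
Annual expense = $71,816 / 8 = $8,977.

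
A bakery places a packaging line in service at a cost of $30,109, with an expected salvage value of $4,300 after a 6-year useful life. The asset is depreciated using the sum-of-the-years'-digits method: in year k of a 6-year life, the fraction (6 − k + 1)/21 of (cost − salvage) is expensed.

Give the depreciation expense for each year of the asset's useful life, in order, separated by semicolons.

Depreciable base = $30,109 − $4,300 = $25,809.
Sum of the years' digits = 6+5+4+3+2+1 = 21.
Year 1: $25,809 × 6/21 = $7,374. Book value $22,735.
Year 2: $25,809 × 5/21 = $6,145. Book value $16,590.
Year 3: $25,809 × 4/21 = $4,916. Book value $11,674.
Year 4: $25,809 × 3/21 = $3,687. Book value $7,987.
Year 5: $25,809 × 2/21 = $2,458. Book value $5,529.
Year 6: $25,809 × 1/21 = $1,229. Book value $4,300.

$7,374; $6,145; $4,916; $3,687; $2,458; $1,229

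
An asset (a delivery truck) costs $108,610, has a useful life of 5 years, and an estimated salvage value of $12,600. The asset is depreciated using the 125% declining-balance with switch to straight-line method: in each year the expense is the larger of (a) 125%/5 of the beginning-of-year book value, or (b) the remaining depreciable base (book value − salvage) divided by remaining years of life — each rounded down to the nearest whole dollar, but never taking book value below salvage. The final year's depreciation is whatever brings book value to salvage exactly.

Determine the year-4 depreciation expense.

Depreciable base = $108,610 − $12,600 = $96,010.
Year 1: DB = ⌊$108,610 × 125%/5⌋ = $27,152; SL = ⌊$96,010/5⌋ = $19,202 → take DB $27,152. Book value $81,458.
Year 2: DB = ⌊$81,458 × 125%/5⌋ = $20,364; SL = ⌊$68,858/4⌋ = $17,214 → take DB $20,364. Book value $61,094.
Year 3: DB = ⌊$61,094 × 125%/5⌋ = $15,273; SL = ⌊$48,494/3⌋ = $16,164 → take SL $16,164. Book value $44,930.
Year 4: DB = ⌊$44,930 × 125%/5⌋ = $11,232; SL = ⌊$32,330/2⌋ = $16,165 → take SL $16,165. Book value $28,765.

$16,165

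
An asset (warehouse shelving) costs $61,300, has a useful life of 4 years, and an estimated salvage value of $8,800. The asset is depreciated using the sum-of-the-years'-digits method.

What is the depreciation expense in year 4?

$5,250

Depreciable base = $61,300 − $8,800 = $52,500.
Sum of the years' digits = 4+3+2+1 = 10.
Year 1: $52,500 × 4/10 = $21,000. Book value $40,300.
Year 2: $52,500 × 3/10 = $15,750. Book value $24,550.
Year 3: $52,500 × 2/10 = $10,500. Book value $14,050.
Year 4: $52,500 × 1/10 = $5,250. Book value $8,800.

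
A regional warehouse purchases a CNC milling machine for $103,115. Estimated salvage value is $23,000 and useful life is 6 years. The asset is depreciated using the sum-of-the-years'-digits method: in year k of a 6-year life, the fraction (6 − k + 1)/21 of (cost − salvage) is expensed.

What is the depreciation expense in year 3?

$15,260

Depreciable base = $103,115 − $23,000 = $80,115.
Sum of the years' digits = 6+5+4+3+2+1 = 21.
Year 1: $80,115 × 6/21 = $22,890. Book value $80,225.
Year 2: $80,115 × 5/21 = $19,075. Book value $61,150.
Year 3: $80,115 × 4/21 = $15,260. Book value $45,890.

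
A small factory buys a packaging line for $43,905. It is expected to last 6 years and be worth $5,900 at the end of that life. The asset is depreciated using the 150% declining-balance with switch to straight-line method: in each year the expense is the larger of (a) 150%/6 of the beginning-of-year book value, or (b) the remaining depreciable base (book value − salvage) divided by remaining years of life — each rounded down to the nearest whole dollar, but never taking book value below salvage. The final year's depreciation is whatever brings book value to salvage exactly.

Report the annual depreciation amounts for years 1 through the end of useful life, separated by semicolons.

$10,976; $8,232; $6,174; $4,630; $3,996; $3,997

Depreciable base = $43,905 − $5,900 = $38,005.
Year 1: DB = ⌊$43,905 × 150%/6⌋ = $10,976; SL = ⌊$38,005/6⌋ = $6,334 → take DB $10,976. Book value $32,929.
Year 2: DB = ⌊$32,929 × 150%/6⌋ = $8,232; SL = ⌊$27,029/5⌋ = $5,405 → take DB $8,232. Book value $24,697.
Year 3: DB = ⌊$24,697 × 150%/6⌋ = $6,174; SL = ⌊$18,797/4⌋ = $4,699 → take DB $6,174. Book value $18,523.
Year 4: DB = ⌊$18,523 × 150%/6⌋ = $4,630; SL = ⌊$12,623/3⌋ = $4,207 → take DB $4,630. Book value $13,893.
Year 5: DB = ⌊$13,893 × 150%/6⌋ = $3,473; SL = ⌊$7,993/2⌋ = $3,996 → take SL $3,996. Book value $9,897.
Year 6 (final): $9,897 − $5,900 = $3,997. Book value $5,900.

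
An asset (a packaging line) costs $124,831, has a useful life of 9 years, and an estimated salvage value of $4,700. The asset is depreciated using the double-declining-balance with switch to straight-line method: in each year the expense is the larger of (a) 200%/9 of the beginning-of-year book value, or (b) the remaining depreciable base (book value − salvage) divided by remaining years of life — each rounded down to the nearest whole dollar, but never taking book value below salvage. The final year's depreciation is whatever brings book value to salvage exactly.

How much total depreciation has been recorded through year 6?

$97,195

Depreciable base = $124,831 − $4,700 = $120,131.
Year 1: DB = ⌊$124,831 × 200%/9⌋ = $27,740; SL = ⌊$120,131/9⌋ = $13,347 → take DB $27,740. Book value $97,091.
Year 2: DB = ⌊$97,091 × 200%/9⌋ = $21,575; SL = ⌊$92,391/8⌋ = $11,548 → take DB $21,575. Book value $75,516.
Year 3: DB = ⌊$75,516 × 200%/9⌋ = $16,781; SL = ⌊$70,816/7⌋ = $10,116 → take DB $16,781. Book value $58,735.
Year 4: DB = ⌊$58,735 × 200%/9⌋ = $13,052; SL = ⌊$54,035/6⌋ = $9,005 → take DB $13,052. Book value $45,683.
Year 5: DB = ⌊$45,683 × 200%/9⌋ = $10,151; SL = ⌊$40,983/5⌋ = $8,196 → take DB $10,151. Book value $35,532.
Year 6: DB = ⌊$35,532 × 200%/9⌋ = $7,896; SL = ⌊$30,832/4⌋ = $7,708 → take DB $7,896. Book value $27,636.
Accumulated through year 6 = $124,831 − $27,636 = $97,195.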